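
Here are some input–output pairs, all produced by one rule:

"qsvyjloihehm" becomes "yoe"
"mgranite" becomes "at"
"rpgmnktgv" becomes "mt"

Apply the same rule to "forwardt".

wd

Each output is the input with this applied: delete the first character, then keep one character in every 3, starting at position 3 (positions 3rd, 6th, 9th, ...).
"forwardt" → "orwardt" → "wd".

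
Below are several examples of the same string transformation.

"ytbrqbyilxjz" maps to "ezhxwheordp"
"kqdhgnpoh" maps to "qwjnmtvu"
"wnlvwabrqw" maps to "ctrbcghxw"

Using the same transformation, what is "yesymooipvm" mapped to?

Each output is the input with this applied: delete the last character, then shift every letter 6 places forward in the alphabet (wrapping around).
Applying both steps to "yesymooipvm": "yesymooipv", then "ekyesuuovb".

ekyesuuovb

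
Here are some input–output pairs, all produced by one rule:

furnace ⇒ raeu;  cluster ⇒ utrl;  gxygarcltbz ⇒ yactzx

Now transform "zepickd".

The rule is to move the first 2 characters to the end (rotate left by 2), then keep every other character starting from the first (positions 1st, 3rd, 5th, ...).
Starting from "zepickd": after the first operation, "pickdze"; after the second, "pcde".

pcde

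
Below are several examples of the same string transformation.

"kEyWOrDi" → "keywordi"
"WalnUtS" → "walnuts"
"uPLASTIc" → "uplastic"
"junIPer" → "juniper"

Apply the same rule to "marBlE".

marble

The transformation: convert every letter to lowercase.
Doing the same to "marBlE": "marble".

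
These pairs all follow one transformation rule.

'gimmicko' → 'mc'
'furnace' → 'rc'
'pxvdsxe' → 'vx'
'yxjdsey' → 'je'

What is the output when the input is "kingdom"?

no

Looking at the pairs, the operation is to keep one character in every 3, starting at position 3 (positions 3rd, 6th, 9th, ...).
On "kingdom" that produces "no".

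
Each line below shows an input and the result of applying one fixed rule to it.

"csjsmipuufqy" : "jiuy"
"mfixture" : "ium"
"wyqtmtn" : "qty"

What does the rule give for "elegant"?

enl

Rule — move the first 2 characters to the end (rotate left by 2), then keep one character in every 3, starting at position 1 (positions 1st, 4th, 7th, ...).
"elegant" → "egantel" → "enl".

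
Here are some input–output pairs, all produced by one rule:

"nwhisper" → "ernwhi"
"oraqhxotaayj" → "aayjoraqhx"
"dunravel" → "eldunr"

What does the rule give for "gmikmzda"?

dagmik

Looking at the pairs, the operation is to swap the front and back halves of the string, then delete the first 2 characters.
Starting from "gmikmzda": after the first operation, "mzdagmik"; after the second, "dagmik".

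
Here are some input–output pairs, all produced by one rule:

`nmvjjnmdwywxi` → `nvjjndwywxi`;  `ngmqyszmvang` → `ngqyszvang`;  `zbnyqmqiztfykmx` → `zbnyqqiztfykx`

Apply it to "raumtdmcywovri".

The pattern: remove every "m".
Doing the same to "raumtdmcywovri": "rautdcywovri".

rautdcywovri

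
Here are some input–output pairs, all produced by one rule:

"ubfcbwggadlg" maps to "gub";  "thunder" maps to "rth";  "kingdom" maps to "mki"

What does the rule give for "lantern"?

nla

The transformation: move the first 2 characters to the end (rotate left by 2), then keep only the last 3 characters.
"lantern" → "nternla" → "nla".
(Check on "ubfcbwggadlg": → "fcbwggadlgub" → "gub" ✓)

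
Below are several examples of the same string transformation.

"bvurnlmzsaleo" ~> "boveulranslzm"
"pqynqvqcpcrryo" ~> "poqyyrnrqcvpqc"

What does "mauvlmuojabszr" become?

mrazusvblamjuo

The pattern: take characters alternately from the front and the back (1st, last, 2nd, 2nd-last, ...).
"mauvlmuojabszr" → "mrazusvblamjuo".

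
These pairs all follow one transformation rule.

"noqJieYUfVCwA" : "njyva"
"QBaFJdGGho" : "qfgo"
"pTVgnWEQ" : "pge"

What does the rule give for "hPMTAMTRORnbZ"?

httrz

Looking at the pairs, the operation is to keep one character in every 3, starting at position 1 (positions 1st, 4th, 7th, ...), then convert every letter to lowercase.
Starting from "hPMTAMTRORnbZ": after the first operation, "hTTRZ"; after the second, "httrz".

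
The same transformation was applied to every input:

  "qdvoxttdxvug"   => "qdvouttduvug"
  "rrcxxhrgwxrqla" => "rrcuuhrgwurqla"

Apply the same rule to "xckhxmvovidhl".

In each case the input is transformed by: replace every "x" with "u".
"xckhxmvovidhl" → "uckhumvovidhl".

uckhumvovidhl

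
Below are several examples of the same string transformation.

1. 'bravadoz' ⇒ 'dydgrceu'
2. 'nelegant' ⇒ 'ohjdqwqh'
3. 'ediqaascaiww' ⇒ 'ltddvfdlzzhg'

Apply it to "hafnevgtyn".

In each case the input is transformed by: move the first 2 characters to the end (rotate left by 2), then shift every letter 3 places forward in the alphabet (wrapping around).
"hafnevgtyn" → "fnevgtynha" → "iqhyjwbqkd".

iqhyjwbqkd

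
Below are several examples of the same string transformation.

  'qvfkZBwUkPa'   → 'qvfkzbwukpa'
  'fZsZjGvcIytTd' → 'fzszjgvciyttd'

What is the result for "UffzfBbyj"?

uffzfbbyj

Each output is the input with this applied: convert every letter to lowercase.
On "UffzfBbyj" that produces "uffzfbbyj".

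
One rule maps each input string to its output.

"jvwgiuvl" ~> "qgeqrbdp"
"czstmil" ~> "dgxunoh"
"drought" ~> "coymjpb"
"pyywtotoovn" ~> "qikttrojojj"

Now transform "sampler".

zmnvhkg

What's happening: move the last 2 characters to the front (rotate right by 2), then shift every letter 5 places backward in the alphabet (wrapping around).
Starting from "sampler": after the first operation, "ersampl"; after the second, "zmnvhkg".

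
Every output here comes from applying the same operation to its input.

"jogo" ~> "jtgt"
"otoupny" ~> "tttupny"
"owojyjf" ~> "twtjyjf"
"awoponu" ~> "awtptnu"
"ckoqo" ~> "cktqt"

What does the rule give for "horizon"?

htriztn

What's happening: replace every "o" with "t".
Applying that to "horizon" gives "htriztn".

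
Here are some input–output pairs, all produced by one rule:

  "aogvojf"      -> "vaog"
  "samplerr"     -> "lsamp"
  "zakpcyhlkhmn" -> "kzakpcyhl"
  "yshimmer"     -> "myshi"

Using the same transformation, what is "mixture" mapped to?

tmix

Rule — delete the last 3 characters, then move the last character to the front.
Applying both steps to "mixture": "mixt", then "tmix".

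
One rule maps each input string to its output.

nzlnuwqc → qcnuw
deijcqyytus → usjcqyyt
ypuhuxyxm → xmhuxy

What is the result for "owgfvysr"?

srfvy

The pattern: delete the first 3 characters, then move the last 2 characters to the front (rotate right by 2).
Applying that to "owgfvysr" gives "srfvy".
(Check on "nzlnuwqc": → "nuwqc" → "qcnuw" ✓)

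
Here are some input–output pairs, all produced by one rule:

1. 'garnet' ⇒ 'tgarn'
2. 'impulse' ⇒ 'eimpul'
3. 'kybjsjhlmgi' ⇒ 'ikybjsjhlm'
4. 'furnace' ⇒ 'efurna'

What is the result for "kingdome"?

Rule — move the last 2 characters to the front (rotate right by 2), then delete the first character.
"kingdome" → "mekingdo" → "ekingdo".

ekingdo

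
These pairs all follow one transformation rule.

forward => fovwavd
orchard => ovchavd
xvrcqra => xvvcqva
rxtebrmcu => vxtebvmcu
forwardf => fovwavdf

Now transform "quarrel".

quavvel

What's happening: replace every "r" with "v".
On "quarrel" that produces "quavvel".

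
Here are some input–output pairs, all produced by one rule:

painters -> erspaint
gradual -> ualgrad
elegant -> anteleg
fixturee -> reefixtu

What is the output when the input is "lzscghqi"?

hqilzscg

The pattern: move the last 3 characters to the front (rotate right by 3).
"lzscghqi" → "hqilzscg".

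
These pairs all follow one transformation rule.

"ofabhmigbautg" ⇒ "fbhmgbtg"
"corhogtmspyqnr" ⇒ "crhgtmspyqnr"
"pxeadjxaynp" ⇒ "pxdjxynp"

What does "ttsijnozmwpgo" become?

ttsjnzmwpg

Looking at the pairs, the operation is to remove every vowel.
For "ttsijnozmwpgo" the result is "ttsjnzmwpg".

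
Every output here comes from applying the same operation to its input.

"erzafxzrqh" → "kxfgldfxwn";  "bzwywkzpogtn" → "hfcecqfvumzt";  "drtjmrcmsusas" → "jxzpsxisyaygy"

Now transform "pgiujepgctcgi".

vmoapkvmizimo

Looking at the pairs, the operation is to shift every letter 6 places forward in the alphabet (wrapping around).
Doing the same to "pgiujepgctcgi": "vmoapkvmizimo".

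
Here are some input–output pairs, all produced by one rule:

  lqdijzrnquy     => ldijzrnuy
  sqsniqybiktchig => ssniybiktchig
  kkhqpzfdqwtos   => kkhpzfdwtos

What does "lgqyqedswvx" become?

lgyedswvx

The pattern: remove every "q".
For "lgqyqedswvx" the result is "lgyedswvx".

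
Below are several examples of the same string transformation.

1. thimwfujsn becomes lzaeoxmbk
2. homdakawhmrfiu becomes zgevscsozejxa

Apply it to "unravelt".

mfjsnwd

The pattern: delete the last character, then shift every letter 8 places backward in the alphabet (wrapping around).
On "unravelt": the first step gives "unravel", and the second then gives "mfjsnwd".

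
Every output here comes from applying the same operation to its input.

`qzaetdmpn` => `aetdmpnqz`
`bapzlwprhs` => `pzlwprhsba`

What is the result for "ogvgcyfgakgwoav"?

Each output is the input with this applied: move the first 2 characters to the end (rotate left by 2).
So "ogvgcyfgakgwoav" becomes "vgcyfgakgwoavog".

vgcyfgakgwoavog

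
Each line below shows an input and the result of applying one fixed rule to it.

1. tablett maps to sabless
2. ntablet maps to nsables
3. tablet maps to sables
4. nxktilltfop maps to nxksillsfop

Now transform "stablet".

Rule — replace every "t" with "s".
Applying that to "stablet" gives "ssables".

ssables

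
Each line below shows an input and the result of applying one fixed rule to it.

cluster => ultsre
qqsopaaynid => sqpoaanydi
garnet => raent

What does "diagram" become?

The rule is to delete the first character, then swap each adjacent pair of characters (1↔2, 3↔4, ...).
Working it through for "diagram": intermediate "iagram", final "airgma".

airgma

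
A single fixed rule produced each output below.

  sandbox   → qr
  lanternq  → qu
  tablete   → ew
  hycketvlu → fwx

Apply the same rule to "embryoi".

er

Looking at the pairs, the operation is to shift every letter 3 places forward in the alphabet (wrapping around), then keep one character in every 3, starting at position 3 (positions 3rd, 6th, 9th, ...).
"embryoi" → "hpeubrl" → "er".
(Check on "lanternq": → "odqwhuqt" → "qu" ✓)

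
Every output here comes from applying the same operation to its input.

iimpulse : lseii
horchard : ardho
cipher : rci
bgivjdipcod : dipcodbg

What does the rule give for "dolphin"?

Looking at the pairs, the operation is to move the first 2 characters to the end (rotate left by 2), then delete the first 3 characters.
Starting from "dolphin": after the first operation, "lphindo"; after the second, "indo".
(Check on "cipher": → "pherci" → "rci" ✓)

indo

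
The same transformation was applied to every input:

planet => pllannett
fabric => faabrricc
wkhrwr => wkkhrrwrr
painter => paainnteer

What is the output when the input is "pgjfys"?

Each output is the input with this applied: repeat every character 3 times, then keep every other character starting from the second (positions 2nd, 4th, 6th, ...).
"pgjfys" → "pppgggjjjfffyyysss" → "pggjffyss".
(Check on "planet": → "ppplllaaannneeettt" → "pllannett" ✓)

pggjffyss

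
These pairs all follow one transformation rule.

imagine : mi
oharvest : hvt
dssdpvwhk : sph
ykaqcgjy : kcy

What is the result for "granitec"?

What's happening: keep one character in every 3, starting at position 2 (positions 2nd, 5th, 8th, ...).
"granitec" → "ric".

ric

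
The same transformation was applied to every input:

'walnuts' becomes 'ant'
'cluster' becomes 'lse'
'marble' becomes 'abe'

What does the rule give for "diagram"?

iga

Looking at the pairs, the operation is to keep every other character starting from the second (positions 2nd, 4th, 6th, ...).
For "diagram" the result is "iga".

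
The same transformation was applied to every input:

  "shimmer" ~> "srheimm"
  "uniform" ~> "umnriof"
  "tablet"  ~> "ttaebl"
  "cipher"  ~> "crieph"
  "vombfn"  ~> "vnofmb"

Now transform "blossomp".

bplmooss

Looking at the pairs, the operation is to take characters alternately from the front and the back (1st, last, 2nd, 2nd-last, ...).
Applying that to "blossomp" gives "bplmooss".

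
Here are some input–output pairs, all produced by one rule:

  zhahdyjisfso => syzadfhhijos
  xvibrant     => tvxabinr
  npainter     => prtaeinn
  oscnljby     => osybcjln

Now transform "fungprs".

rsufgnp

The transformation: sort the characters into alphabetical order, then move the last 3 characters to the front (rotate right by 3).
"fungprs" → "fgnprsu" → "rsufgnp".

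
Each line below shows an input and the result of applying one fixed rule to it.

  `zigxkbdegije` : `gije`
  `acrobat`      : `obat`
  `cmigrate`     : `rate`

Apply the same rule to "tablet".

blet

In each case the input is transformed by: keep only the last 4 characters.
Doing the same to "tablet": "blet".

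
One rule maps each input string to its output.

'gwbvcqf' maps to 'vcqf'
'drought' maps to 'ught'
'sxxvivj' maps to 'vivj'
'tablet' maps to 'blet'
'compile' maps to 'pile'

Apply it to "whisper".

In each case the input is transformed by: keep only the last 4 characters.
"whisper" → "sper".

sper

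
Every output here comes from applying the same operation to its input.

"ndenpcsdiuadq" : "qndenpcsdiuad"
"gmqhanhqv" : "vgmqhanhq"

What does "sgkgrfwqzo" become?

osgkgrfwqz

The rule is to move the last character to the front.
Applying that to "sgkgrfwqzo" gives "osgkgrfwqz".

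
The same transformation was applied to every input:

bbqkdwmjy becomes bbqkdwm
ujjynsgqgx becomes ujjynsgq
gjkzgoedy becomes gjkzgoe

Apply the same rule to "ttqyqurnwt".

The pattern: delete the last 2 characters.
Doing the same to "ttqyqurnwt": "ttqyqurn".

ttqyqurn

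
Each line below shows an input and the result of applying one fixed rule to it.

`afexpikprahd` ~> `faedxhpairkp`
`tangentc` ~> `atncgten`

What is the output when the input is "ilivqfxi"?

Each output is the input with this applied: move the first character to the end, then take characters alternately from the front and the back (1st, last, 2nd, 2nd-last, ...).
Working it through for "ilivqfxi": intermediate "livqfxii", final "liiivxqf".

liiivxqf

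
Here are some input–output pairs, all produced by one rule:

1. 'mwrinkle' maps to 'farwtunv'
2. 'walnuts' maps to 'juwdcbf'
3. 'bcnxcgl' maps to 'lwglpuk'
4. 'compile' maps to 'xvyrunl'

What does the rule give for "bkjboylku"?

Rule — shift every letter 9 places forward in the alphabet (wrapping around), then move the first character to the end.
For "bkjboylku", step one produces "ktskxhutd"; step two turns that into "tskxhutdk".

tskxhutdk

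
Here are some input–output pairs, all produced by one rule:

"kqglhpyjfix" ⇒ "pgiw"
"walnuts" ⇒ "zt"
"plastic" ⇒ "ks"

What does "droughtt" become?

The pattern: keep one character in every 3, starting at position 2 (positions 2nd, 5th, 8th, ...), then shift every letter 1 place backward in the alphabet (wrapping around).
Working it through for "droughtt": intermediate "rgt", final "qfs".
(Check on "plastic": → "lt" → "ks" ✓)

qfs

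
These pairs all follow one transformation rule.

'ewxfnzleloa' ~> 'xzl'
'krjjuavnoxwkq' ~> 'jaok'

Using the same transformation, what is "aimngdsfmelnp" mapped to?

mdmn

Rule — keep one character in every 3, starting at position 3 (positions 3rd, 6th, 9th, ...).
"aimngdsfmelnp" → "mdmn".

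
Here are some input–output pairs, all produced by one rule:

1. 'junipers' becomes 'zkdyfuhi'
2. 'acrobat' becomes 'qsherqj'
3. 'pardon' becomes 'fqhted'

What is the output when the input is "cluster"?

sbkijuh

The pattern: shift every letter 10 places backward in the alphabet (wrapping around).
So "cluster" becomes "sbkijuh".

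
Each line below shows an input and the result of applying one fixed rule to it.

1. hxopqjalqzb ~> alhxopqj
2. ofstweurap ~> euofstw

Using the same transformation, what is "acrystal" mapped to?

What's happening: delete the last 3 characters, then move the last 2 characters to the front (rotate right by 2).
So "acrystal" becomes "ysacr".

ysacr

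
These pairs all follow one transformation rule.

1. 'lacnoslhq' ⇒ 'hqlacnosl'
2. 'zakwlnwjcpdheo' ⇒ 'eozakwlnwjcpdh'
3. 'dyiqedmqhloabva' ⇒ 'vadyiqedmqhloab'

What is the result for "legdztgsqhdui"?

Rule — move the last 2 characters to the front (rotate right by 2).
For "legdztgsqhdui" the result is "uilegdztgsqhd".

uilegdztgsqhd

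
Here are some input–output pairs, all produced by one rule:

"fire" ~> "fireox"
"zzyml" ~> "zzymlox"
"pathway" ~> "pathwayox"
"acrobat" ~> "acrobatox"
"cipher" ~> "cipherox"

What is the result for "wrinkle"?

Rule — append "ox".
So "wrinkle" becomes "wrinkleox".

wrinkleox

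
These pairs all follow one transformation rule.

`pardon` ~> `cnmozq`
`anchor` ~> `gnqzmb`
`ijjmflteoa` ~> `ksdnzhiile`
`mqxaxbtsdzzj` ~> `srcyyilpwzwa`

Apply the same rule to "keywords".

nqcrjdxv

Rule — shift every letter 1 place backward in the alphabet (wrapping around), then swap the front and back halves of the string.
On "keywords": the first step gives "jdxvnqcr", and the second then gives "nqcrjdxv".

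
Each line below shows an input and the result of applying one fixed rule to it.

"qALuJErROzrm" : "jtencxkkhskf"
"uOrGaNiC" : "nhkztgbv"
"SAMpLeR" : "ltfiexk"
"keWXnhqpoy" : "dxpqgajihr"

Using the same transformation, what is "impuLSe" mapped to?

bfinelx

The transformation: shift every letter 7 places backward in the alphabet (wrapping around), then convert every letter to lowercase.
For "impuLSe", step one produces "bfinELx"; step two turns that into "bfinelx".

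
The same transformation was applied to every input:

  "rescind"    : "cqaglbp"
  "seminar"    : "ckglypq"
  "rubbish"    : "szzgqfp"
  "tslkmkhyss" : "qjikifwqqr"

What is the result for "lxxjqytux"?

Rule — shift every letter 2 places backward in the alphabet (wrapping around), then move the first character to the end.
Working it through for "lxxjqytux": intermediate "jvvhowrsv", final "vvhowrsvj".

vvhowrsvj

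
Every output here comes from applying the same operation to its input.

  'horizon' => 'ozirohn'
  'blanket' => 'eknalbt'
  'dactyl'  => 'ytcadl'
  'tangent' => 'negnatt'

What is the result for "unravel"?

evarnul

Rule — reverse the string, then move the first character to the end.
For "unravel", step one produces "levarnu"; step two turns that into "evarnul".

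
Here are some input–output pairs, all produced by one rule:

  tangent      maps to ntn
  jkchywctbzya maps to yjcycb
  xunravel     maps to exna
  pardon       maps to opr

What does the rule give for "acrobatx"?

Looking at the pairs, the operation is to move the last 3 characters to the front (rotate right by 3), then keep every other character starting from the second (positions 2nd, 4th, 6th, ...).
On "acrobatx": the first step gives "atxacrob", and the second then gives "tarb".
(Check on "xunravel": → "velxunra" → "exna" ✓)

tarb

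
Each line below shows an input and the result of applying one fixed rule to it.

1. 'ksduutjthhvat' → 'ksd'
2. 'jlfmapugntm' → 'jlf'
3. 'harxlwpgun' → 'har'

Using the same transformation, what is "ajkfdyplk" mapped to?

ajk

The transformation: keep only the first 3 characters.
"ajkfdyplk" → "ajk".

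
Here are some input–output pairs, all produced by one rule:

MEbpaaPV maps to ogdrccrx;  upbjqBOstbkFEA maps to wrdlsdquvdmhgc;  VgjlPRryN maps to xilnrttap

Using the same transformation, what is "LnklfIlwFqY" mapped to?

npmnhknyhsa

The transformation: shift every letter 2 places forward in the alphabet (wrapping around), then convert every letter to lowercase.
"LnklfIlwFqY" → "NpmnhKnyHsA" → "npmnhknyhsa".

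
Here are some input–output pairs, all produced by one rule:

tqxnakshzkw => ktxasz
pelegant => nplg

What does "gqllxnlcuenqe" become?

qglxlun

In each case the input is transformed by: move the last 2 characters to the front (rotate right by 2), then keep every other character starting from the first (positions 1st, 3rd, 5th, ...).
On "gqllxnlcuenqe": the first step gives "qegqllxnlcuen", and the second then gives "qglxlun".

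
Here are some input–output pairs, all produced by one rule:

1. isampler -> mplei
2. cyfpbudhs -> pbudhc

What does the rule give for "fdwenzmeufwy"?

The transformation: swap the first and last characters, then delete the first 3 characters.
Starting from "fdwenzmeufwy": after the first operation, "ydwenzmeufwf"; after the second, "enzmeufwf".

enzmeufwf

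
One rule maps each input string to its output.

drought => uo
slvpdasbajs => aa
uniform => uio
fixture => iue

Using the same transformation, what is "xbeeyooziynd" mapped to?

Each output is the input with this applied: swap each adjacent pair of characters (1↔2, 3↔4, ...), then keep only the vowels.
Working it through for "xbeeyooziynd": intermediate "bxeeoyzoyidn", final "eeooi".

eeooi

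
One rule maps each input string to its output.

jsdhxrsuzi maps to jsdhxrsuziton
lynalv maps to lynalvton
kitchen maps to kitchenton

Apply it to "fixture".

fixtureton

The pattern: append "ton".
Applying that to "fixture" gives "fixtureton".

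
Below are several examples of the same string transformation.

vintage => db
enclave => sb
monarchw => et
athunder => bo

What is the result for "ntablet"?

bq

The transformation: shift every letter 3 places backward in the alphabet (wrapping around), then keep only the last 2 characters.
"ntablet" → "kqxyibq" → "bq".
(Check on "monarchw": → "jlkxozet" → "et" ✓)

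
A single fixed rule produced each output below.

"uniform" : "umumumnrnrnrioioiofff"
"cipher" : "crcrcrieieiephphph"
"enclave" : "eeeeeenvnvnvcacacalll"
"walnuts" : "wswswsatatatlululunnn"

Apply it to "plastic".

pcpcpclililiatatatsss

The rule is to repeat every character 3 times, then take characters alternately from the front and the back (1st, last, 2nd, 2nd-last, ...).
On "plastic": the first step gives "ppplllaaassstttiiiccc", and the second then gives "pcpcpclililiatatatsss".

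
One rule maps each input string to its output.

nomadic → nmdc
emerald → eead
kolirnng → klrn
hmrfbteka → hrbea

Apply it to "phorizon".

What's happening: keep every other character starting from the first (positions 1st, 3rd, 5th, ...).
Doing the same to "phorizon": "poio".

poio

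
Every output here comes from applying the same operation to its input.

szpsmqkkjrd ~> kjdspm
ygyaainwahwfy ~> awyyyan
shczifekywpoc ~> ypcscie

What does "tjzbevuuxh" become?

euxtz

What's happening: keep every other character starting from the first (positions 1st, 3rd, 5th, ...), then move the last 3 characters to the front (rotate right by 3).
Starting from "tjzbevuuxh": after the first operation, "tzeux"; after the second, "euxtz".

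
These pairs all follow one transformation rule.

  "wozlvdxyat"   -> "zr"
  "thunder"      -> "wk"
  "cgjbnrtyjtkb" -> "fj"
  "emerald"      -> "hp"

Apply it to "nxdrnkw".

The rule is to shift every letter 3 places forward in the alphabet (wrapping around), then keep only the first 2 characters.
For "nxdrnkw", step one produces "qaguqnz"; step two turns that into "qa".

qa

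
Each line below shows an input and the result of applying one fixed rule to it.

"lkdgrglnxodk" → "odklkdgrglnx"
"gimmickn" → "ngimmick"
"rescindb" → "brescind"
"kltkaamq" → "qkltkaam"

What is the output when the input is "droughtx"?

xdrought

What's happening: move the first 3 characters to the end (rotate left by 3), then swap the front and back halves of the string.
"droughtx" → "xdrought".
(Check on "kltkaamq": → "kaamqklt" → "qkltkaam" ✓)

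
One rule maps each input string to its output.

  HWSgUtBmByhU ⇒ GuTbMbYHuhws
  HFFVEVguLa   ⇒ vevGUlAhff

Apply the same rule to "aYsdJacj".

What's happening: flip the case of every letter, then move the first 3 characters to the end (rotate left by 3).
"aYsdJacj" → "AySDjACJ" → "DjACJAyS".

DjACJAyS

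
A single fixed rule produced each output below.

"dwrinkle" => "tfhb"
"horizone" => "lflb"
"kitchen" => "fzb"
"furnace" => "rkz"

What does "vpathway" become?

mqtv

Rule — keep every other character starting from the second (positions 2nd, 4th, 6th, ...), then shift every letter 3 places backward in the alphabet (wrapping around).
Starting from "vpathway": after the first operation, "ptwy"; after the second, "mqtv".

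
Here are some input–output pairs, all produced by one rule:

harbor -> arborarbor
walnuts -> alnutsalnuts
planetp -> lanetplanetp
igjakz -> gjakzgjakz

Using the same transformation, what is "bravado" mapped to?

Looking at the pairs, the operation is to delete the first character, then write the whole string twice.
"bravado" → "ravadoravado".

ravadoravado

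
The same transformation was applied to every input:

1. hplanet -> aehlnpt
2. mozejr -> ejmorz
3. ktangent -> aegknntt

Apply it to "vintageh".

Rule — sort the characters into alphabetical order.
So "vintageh" becomes "aeghintv".

aeghintv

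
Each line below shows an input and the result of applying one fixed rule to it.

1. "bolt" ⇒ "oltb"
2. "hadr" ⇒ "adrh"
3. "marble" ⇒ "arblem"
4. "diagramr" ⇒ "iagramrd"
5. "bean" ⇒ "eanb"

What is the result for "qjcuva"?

Each output is the input with this applied: move the first character to the end.
Doing the same to "qjcuva": "jcuvaq".

jcuvaq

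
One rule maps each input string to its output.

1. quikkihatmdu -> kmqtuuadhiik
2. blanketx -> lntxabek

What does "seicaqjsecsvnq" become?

In each case the input is transformed by: sort the characters into alphabetical order, then swap the front and back halves of the string.
"seicaqjsecsvnq" → "acceeijnqqsssv" → "nqqsssvacceeij".

nqqsssvacceeij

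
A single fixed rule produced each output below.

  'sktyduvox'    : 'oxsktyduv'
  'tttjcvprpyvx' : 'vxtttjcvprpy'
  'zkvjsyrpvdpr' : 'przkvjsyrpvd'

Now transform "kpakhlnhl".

The pattern: move the last 2 characters to the front (rotate right by 2).
Applying that to "kpakhlnhl" gives "hlkpakhln".

hlkpakhln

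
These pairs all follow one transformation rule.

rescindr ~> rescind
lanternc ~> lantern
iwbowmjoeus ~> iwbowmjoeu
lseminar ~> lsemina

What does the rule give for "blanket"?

The rule is to delete the last character.
"blanket" → "blanke".

blanke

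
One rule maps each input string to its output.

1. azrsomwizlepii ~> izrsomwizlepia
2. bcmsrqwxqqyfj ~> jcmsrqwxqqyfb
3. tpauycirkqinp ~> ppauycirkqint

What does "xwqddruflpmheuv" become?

In each case the input is transformed by: swap the first and last characters.
"xwqddruflpmheuv" → "vwqddruflpmheux".

vwqddruflpmheux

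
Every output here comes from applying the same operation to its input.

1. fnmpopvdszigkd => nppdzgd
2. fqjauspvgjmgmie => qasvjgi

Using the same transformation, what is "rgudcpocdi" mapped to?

The transformation: keep every other character starting from the second (positions 2nd, 4th, 6th, ...).
So "rgudcpocdi" becomes "gdpci".

gdpci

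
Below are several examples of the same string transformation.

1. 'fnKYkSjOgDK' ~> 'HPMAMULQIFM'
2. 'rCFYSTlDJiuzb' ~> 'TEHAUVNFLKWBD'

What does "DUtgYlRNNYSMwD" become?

FWVIANTPPAUOYF

Looking at the pairs, the operation is to shift every letter 2 places forward in the alphabet (wrapping around), then convert every letter to uppercase.
So "DUtgYlRNNYSMwD" becomes "FWVIANTPPAUOYF".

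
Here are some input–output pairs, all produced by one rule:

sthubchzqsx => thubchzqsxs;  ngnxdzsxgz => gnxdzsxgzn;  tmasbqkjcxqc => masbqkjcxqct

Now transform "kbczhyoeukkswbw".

bczhyoeukkswbwk

Each output is the input with this applied: move the first character to the end.
Applying that to "kbczhyoeukkswbw" gives "bczhyoeukkswbwk".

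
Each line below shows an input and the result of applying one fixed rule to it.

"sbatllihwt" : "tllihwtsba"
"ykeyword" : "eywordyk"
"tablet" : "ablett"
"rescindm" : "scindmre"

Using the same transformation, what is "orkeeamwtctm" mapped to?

Each output is the input with this applied: move the last 2 characters to the front (rotate right by 2), then swap the front and back halves of the string.
Working it through for "orkeeamwtctm": intermediate "tmorkeeamwtc", final "eamwtctmorke".

eamwtctmorke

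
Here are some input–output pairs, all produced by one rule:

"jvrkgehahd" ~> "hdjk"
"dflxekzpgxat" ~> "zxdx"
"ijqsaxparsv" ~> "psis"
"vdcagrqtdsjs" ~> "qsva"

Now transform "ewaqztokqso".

oseq

In each case the input is transformed by: keep one character in every 3, starting at position 1 (positions 1st, 4th, 7th, ...), then move the first 2 characters to the end (rotate left by 2).
Working it through for "ewaqztokqso": intermediate "eqos", final "oseq".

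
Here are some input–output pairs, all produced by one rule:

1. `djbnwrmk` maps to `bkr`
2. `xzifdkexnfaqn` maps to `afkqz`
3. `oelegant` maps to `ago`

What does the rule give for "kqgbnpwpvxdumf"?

Rule — sort the characters into alphabetical order, then keep one character in every 3, starting at position 1 (positions 1st, 4th, 7th, ...).
On "kqgbnpwpvxdumf": the first step gives "bdfgkmnppquvwx", and the second then gives "bgnqw".

bgnqw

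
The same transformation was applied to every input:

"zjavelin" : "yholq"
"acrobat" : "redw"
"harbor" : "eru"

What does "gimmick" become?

The pattern: shift every letter 3 places forward in the alphabet (wrapping around), then delete the first 3 characters.
On "gimmick" that produces "plfn".

plfn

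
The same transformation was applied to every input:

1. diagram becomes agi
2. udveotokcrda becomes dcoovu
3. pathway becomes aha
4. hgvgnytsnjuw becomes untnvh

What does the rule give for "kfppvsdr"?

Each output is the input with this applied: reverse the string, then keep every other character starting from the second (positions 2nd, 4th, 6th, ...).
On "kfppvsdr": the first step gives "rdsvppfk", and the second then gives "dvpk".

dvpk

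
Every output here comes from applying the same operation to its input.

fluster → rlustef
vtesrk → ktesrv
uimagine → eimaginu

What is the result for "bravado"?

oravadb

The rule is to swap the first and last characters.
Applying that to "bravado" gives "oravadb".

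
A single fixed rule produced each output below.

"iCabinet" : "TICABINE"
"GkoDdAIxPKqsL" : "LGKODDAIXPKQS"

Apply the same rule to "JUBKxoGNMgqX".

Each output is the input with this applied: move the last character to the front, then convert every letter to uppercase.
Working it through for "JUBKxoGNMgqX": intermediate "XJUBKxoGNMgq", final "XJUBKXOGNMGQ".

XJUBKXOGNMGQ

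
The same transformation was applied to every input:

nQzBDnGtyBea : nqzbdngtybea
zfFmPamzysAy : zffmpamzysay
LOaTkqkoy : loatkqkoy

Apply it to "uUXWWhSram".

Rule — convert every letter to lowercase.
"uUXWWhSram" → "uuxwwhsram".

uuxwwhsram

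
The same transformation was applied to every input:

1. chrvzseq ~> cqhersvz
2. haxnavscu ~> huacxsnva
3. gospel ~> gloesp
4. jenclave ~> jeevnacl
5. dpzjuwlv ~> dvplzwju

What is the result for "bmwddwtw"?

Looking at the pairs, the operation is to take characters alternately from the front and the back (1st, last, 2nd, 2nd-last, ...).
Applying that to "bmwddwtw" gives "bwmtwwdd".

bwmtwwdd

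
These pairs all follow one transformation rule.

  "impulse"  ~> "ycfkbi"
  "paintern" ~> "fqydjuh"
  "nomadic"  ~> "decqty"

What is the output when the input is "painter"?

The pattern: delete the last character, then shift every letter 10 places backward in the alphabet (wrapping around).
So "painter" becomes "fqydju".

fqydju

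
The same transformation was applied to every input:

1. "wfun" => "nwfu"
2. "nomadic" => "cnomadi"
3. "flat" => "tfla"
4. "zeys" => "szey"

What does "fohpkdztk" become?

What's happening: move the last character to the front.
For "fohpkdztk" the result is "kfohpkdzt".

kfohpkdzt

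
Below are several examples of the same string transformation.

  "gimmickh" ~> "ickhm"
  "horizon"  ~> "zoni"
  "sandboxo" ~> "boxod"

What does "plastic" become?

tics

What's happening: delete the first 3 characters, then move the first character to the end.
"plastic" → "stic" → "tics".
(Check on "sandboxo": → "dboxo" → "boxod" ✓)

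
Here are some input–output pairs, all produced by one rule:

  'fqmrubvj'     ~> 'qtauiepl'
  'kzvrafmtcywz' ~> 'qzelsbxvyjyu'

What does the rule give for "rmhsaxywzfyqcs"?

Each output is the input with this applied: shift every letter 1 place backward in the alphabet (wrapping around), then move the first 3 characters to the end (rotate left by 3).
For "rmhsaxywzfyqcs", step one produces "qlgrzwxvyexpbr"; step two turns that into "rzwxvyexpbrqlg".

rzwxvyexpbrqlg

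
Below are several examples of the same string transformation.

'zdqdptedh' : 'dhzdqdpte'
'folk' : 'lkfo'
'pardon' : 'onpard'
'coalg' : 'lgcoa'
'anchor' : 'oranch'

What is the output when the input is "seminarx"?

In each case the input is transformed by: move the last 2 characters to the front (rotate right by 2).
On "seminarx" that produces "rxsemina".

rxsemina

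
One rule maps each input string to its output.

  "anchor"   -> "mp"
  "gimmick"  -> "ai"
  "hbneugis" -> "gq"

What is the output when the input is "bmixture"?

pc

Looking at the pairs, the operation is to shift every letter 2 places backward in the alphabet (wrapping around), then keep only the last 2 characters.
Applying that to "bmixture" gives "pc".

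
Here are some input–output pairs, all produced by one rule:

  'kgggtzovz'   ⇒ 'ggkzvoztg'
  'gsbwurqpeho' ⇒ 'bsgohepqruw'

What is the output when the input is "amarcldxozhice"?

Each output is the input with this applied: reverse the string, then move the last 3 characters to the front (rotate right by 3).
Working it through for "amarcldxozhice": intermediate "ecihzoxdlcrama", final "amaecihzoxdlcr".

amaecihzoxdlcr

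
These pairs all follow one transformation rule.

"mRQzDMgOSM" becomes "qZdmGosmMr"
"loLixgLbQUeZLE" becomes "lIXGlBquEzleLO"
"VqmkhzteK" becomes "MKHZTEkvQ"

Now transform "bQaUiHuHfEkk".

In each case the input is transformed by: flip the case of every letter, then move the first 2 characters to the end (rotate left by 2).
On "bQaUiHuHfEkk": the first step gives "BqAuIhUhFeKK", and the second then gives "AuIhUhFeKKBq".

AuIhUhFeKKBq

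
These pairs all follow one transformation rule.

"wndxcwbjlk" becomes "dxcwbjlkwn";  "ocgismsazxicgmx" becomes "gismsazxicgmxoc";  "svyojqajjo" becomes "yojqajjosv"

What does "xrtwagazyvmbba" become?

Each output is the input with this applied: move the first 2 characters to the end (rotate left by 2).
Doing the same to "xrtwagazyvmbba": "twagazyvmbbaxr".

twagazyvmbbaxr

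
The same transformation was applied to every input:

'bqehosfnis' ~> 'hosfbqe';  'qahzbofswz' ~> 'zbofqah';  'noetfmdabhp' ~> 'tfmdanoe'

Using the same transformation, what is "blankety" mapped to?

The rule is to delete the last 3 characters, then move the first 3 characters to the end (rotate left by 3).
Applying that to "blankety" gives "nkbla".

nkbla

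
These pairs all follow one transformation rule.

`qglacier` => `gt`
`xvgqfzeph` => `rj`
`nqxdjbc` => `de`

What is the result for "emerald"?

Looking at the pairs, the operation is to shift every letter 2 places forward in the alphabet (wrapping around), then keep only the last 2 characters.
For "emerald", step one produces "gogtcnf"; step two turns that into "nf".
(Check on "nqxdjbc": → "pszflde" → "de" ✓)

nf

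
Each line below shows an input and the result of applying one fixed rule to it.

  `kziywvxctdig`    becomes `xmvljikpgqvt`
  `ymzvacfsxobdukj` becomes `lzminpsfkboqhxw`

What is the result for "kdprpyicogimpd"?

xqceclvpbtvzcq

Each output is the input with this applied: shift every letter 13 places forward in the alphabet (wrapping around) — i.e. ROT13.
For "kdprpyicogimpd" the result is "xqceclvpbtvzcq".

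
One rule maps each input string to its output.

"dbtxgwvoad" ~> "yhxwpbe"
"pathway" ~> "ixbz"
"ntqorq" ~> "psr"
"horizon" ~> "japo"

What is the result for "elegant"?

hbou

The rule is to shift every letter 1 place forward in the alphabet (wrapping around), then delete the first 3 characters.
Working it through for "elegant": intermediate "fmfhbou", final "hbou".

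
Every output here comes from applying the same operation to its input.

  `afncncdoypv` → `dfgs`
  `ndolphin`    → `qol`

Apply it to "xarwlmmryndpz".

The transformation: keep one character in every 3, starting at position 1 (positions 1st, 4th, 7th, ...), then shift every letter 3 places forward in the alphabet (wrapping around).
"xarwlmmryndpz" → "xwmnz" → "azpqc".
(Check on "ndolphin": → "nli" → "qol" ✓)

azpqc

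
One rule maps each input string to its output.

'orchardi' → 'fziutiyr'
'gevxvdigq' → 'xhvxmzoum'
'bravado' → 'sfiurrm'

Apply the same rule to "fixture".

wvziolk

In each case the input is transformed by: take characters alternately from the front and the back (1st, last, 2nd, 2nd-last, ...), then shift every letter 9 places backward in the alphabet (wrapping around).
Applying both steps to "fixture": "feirxut", then "wvziolk".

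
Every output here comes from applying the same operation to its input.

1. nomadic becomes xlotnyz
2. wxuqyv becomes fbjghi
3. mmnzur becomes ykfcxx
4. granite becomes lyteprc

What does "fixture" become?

iefcpqt

Each output is the input with this applied: move the first 2 characters to the end (rotate left by 2), then shift every letter 11 places forward in the alphabet (wrapping around).
"fixture" → "iefcpqt".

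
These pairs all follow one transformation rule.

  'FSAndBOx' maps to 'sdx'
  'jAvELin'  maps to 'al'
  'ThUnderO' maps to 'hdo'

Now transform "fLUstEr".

Looking at the pairs, the operation is to keep one character in every 3, starting at position 2 (positions 2nd, 5th, 8th, ...), then convert every letter to lowercase.
On "fLUstEr": the first step gives "Lt", and the second then gives "lt".

lt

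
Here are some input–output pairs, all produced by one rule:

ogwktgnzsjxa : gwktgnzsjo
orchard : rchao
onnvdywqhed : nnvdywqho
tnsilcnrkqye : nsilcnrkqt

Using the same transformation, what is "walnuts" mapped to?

alnuw

Rule — delete the last 2 characters, then move the first character to the end.
Applying both steps to "walnuts": "walnu", then "alnuw".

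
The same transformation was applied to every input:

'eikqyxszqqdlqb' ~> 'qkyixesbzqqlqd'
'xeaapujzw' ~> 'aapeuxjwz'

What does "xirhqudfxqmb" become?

Each output is the input with this applied: move the first 3 characters to the end (rotate left by 3), then take characters alternately from the front and the back (1st, last, 2nd, 2nd-last, ...).
Applying that to "xirhqudfxqmb" gives "hrqiuxdbfmxq".
(Check on "eikqyxszqqdlqb": → "qyxszqqdlqbeik" → "qkyixesbzqqlqd" ✓)

hrqiuxdbfmxq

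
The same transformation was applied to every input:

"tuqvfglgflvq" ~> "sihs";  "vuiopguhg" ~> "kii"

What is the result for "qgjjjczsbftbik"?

The pattern: keep one character in every 3, starting at position 3 (positions 3rd, 6th, 9th, ...), then shift every letter 2 places forward in the alphabet (wrapping around).
On "qgjjjczsbftbik": the first step gives "jcbb", and the second then gives "ledd".

ledd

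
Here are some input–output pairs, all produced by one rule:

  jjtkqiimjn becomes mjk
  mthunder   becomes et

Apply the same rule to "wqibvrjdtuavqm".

Rule — swap the front and back halves of the string, then keep one character in every 3, starting at position 3 (positions 3rd, 6th, 9th, ...).
Starting from "wqibvrjdtuavqm": after the first operation, "dtuavqmwqibvrj"; after the second, "uqqv".

uqqv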